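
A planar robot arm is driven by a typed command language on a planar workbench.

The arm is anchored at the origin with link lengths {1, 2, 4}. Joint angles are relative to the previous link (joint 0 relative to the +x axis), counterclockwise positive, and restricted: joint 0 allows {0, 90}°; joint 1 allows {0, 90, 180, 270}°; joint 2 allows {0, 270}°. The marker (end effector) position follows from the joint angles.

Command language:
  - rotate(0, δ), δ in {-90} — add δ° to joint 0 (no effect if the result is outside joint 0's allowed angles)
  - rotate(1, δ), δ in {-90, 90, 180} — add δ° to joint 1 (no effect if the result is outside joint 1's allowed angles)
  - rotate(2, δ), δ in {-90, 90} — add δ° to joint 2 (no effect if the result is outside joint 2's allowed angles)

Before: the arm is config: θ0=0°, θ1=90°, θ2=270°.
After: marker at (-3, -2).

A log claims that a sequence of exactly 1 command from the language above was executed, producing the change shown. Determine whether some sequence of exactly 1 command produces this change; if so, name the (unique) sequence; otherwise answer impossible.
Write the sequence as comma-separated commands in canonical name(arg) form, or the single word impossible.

begin: config: θ0=0°, θ1=90°, θ2=270°
t=1 rotate(1, 180) ⇒ config: θ0=0°, θ1=270°, θ2=270°
uniquely the one of 6 1-step routes that fits.

rotate(1, 180)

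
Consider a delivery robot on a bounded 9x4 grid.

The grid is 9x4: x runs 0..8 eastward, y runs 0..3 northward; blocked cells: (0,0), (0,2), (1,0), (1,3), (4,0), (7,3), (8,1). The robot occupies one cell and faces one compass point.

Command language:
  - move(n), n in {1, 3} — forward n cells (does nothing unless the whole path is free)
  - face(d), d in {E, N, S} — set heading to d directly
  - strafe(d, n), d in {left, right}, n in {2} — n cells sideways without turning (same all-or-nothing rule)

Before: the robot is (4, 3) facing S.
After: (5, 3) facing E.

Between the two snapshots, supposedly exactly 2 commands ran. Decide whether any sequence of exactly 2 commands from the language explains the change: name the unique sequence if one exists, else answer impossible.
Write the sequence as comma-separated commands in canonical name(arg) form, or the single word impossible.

key: position moved to (5,3) AND the heading swung to E — translation plus rotation needed
from: (4, 3) facing S
t=1 face(E) ⇒ (4, 3) facing E
t=2 move(1) ⇒ (5, 3) facing E
uniquely the one of 49 2-step routes that fits.

face(E), move(1)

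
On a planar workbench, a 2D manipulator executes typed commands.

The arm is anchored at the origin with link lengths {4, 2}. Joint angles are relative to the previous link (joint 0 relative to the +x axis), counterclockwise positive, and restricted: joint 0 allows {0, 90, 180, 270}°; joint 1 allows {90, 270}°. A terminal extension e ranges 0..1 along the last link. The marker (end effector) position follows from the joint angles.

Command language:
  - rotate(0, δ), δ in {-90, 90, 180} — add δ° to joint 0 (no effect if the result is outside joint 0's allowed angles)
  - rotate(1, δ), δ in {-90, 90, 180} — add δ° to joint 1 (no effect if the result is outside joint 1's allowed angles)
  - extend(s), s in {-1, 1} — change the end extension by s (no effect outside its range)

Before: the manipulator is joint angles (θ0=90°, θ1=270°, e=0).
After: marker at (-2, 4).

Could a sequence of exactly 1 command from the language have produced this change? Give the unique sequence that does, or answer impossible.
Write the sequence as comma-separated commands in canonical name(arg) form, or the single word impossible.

initial: joint angles (θ0=90°, θ1=270°, e=0)
t=1 rotate(1, 180) ⇒ joint angles (θ0=90°, θ1=90°, e=0)
no rival 1-sequence matches.

rotate(1, 180)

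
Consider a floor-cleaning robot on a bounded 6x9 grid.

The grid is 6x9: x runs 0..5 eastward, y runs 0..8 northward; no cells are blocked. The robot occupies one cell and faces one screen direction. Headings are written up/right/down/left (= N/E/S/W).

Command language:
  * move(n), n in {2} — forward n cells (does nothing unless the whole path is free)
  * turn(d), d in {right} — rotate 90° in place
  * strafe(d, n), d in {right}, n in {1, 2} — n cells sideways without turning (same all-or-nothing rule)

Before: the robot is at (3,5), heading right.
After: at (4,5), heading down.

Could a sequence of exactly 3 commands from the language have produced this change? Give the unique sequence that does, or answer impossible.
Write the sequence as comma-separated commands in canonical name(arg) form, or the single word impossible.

move(2), turn(right), strafe(right, 1)

key: cell and facing (now S) both changed — the 3 commands mix motion and turning
from: at (3,5), heading right
1. move(2) → at (5,5), heading right
2. turn(right) → at (5,5), heading down
3. strafe(right, 1) → at (4,5), heading down
uniquely the one of 64 3-step routes that fits.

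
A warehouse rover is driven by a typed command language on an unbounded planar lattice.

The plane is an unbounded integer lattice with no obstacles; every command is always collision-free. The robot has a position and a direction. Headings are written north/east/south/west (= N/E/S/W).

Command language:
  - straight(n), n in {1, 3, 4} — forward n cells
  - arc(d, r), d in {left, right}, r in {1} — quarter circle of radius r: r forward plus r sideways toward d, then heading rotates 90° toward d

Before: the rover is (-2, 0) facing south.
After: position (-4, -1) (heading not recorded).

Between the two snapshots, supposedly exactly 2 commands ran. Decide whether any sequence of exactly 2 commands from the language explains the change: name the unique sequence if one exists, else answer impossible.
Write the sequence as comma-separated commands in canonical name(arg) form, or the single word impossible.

key: order matters: swapping arc(right, 1) and straight(1) lands elsewhere
start: (-2, 0) facing south
step 1 (arc(right, 1)): (-3, -1) facing west
step 2 (straight(1)): (-4, -1) facing west
uniquely the one of 25 2-step routes that fits.

arc(right, 1), straight(1)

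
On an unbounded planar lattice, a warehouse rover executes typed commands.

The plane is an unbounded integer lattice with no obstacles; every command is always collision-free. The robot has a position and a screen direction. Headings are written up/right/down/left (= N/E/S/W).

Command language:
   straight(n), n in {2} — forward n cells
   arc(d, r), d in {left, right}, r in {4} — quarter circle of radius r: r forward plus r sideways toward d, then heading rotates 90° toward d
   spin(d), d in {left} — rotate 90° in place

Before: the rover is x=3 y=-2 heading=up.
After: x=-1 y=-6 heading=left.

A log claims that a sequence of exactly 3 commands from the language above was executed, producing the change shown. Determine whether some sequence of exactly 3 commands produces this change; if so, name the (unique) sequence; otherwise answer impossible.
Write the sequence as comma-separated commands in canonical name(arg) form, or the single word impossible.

key: running arc(right, 4) before spin(left) would end elsewhere — order is forced
from: x=3 y=-2 heading=up
[1] after spin(left): x=3 y=-2 heading=left
[2] after spin(left): x=3 y=-2 heading=down
[3] after arc(right, 4): x=-1 y=-6 heading=left
uniquely the one of 64 3-step routes that fits.

spin(left), spin(left), arc(right, 4)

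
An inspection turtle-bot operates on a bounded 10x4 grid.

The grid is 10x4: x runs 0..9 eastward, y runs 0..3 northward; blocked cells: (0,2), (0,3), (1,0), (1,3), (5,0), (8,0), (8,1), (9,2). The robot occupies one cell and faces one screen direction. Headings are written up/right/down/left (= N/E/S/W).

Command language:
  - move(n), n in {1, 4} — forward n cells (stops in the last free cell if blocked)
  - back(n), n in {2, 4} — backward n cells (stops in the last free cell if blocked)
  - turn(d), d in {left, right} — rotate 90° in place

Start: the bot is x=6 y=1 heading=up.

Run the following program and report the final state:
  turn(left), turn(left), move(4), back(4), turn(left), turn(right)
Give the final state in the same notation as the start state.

start: x=6 y=1 heading=up
1. turn(left) → x=6 y=1 heading=left
2. turn(left) → x=6 y=1 heading=down
3. move(4) → x=6 y=0 heading=down
4. back(4) → x=6 y=3 heading=down
5. turn(left) → x=6 y=3 heading=right
6. turn(right) → x=6 y=3 heading=down

x=6 y=3 heading=down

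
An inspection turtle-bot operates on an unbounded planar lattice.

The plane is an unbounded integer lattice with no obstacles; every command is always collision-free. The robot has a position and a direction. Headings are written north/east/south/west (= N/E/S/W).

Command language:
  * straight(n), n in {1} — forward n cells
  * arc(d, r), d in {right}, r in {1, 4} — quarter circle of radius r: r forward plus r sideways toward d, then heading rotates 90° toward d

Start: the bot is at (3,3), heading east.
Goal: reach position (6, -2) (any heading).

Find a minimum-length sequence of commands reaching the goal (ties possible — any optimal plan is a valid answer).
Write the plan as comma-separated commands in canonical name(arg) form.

arc(right, 4), arc(right, 1)

start: at (3,3), heading east
[1] after arc(right, 4): at (7,-1), heading south
[2] after arc(right, 1): at (6,-2), heading west
shorter routes all fall short; 2 is best.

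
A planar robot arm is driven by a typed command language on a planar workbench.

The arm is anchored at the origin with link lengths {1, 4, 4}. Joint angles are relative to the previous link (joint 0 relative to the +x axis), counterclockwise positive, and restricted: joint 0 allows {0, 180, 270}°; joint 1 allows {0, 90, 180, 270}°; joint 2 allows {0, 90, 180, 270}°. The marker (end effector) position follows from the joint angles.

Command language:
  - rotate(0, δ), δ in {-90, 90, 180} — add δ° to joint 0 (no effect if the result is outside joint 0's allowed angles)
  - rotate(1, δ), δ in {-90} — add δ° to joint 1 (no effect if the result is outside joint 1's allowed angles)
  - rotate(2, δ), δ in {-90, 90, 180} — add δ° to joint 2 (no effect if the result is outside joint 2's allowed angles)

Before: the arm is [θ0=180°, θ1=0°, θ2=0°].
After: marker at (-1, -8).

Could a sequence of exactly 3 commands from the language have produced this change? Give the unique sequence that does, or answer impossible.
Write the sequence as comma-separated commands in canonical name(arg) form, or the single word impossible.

from: [θ0=180°, θ1=0°, θ2=0°]
1. rotate(1, -90) → [θ0=180°, θ1=270°, θ2=0°]
2. rotate(1, -90) → [θ0=180°, θ1=180°, θ2=0°]
3. rotate(1, -90) → [θ0=180°, θ1=90°, θ2=0°]
no rival 3-sequence matches.

rotate(1, -90), rotate(1, -90), rotate(1, -90)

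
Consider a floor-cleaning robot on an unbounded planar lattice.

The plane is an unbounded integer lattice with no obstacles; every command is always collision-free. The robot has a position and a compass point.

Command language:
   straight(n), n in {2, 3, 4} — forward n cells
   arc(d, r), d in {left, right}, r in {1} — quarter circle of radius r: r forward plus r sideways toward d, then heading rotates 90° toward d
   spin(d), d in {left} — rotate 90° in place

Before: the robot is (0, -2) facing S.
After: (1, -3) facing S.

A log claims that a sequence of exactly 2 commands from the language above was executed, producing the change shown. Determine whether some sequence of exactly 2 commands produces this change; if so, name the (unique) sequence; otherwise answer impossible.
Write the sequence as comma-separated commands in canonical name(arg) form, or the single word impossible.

spin(left), arc(right, 1)

key: running arc(right, 1) before spin(left) would end elsewhere — order is forced
from: (0, -2) facing S
t=1 spin(left) ⇒ (0, -2) facing E
t=2 arc(right, 1) ⇒ (1, -3) facing S
no rival 2-sequence matches.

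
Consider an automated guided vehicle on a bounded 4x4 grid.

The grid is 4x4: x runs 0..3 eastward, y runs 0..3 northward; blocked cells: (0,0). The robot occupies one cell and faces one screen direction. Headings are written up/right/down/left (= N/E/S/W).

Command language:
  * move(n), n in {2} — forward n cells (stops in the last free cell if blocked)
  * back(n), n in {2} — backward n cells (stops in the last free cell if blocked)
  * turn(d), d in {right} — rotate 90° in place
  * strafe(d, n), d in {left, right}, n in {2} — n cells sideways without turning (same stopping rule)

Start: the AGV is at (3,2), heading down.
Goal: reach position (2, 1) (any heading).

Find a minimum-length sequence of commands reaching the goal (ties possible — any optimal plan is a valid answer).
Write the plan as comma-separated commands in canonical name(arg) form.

strafe(right, 2), strafe(right, 2), move(2), strafe(left, 2)

begin: at (3,2), heading down
[1] after strafe(right, 2): at (1,2), heading down
[2] after strafe(right, 2): at (0,2), heading down
[3] after move(2): at (0,1), heading down
[4] after strafe(left, 2): at (2,1), heading down
shorter routes all fall short; 4 is best.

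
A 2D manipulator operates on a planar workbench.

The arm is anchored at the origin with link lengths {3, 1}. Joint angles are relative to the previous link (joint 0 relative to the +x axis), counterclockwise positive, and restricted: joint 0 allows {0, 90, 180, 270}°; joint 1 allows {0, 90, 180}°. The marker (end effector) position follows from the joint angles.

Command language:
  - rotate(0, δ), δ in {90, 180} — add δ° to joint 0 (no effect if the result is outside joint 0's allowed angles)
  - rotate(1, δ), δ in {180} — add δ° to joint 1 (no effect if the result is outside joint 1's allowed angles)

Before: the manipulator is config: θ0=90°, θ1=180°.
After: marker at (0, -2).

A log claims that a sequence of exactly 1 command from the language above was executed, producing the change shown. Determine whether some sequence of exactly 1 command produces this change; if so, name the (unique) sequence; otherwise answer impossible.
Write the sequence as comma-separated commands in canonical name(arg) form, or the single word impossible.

from: config: θ0=90°, θ1=180°
[1] after rotate(0, 180): config: θ0=270°, θ1=180°
all 3 alternatives checked — unique.

rotate(0, 180)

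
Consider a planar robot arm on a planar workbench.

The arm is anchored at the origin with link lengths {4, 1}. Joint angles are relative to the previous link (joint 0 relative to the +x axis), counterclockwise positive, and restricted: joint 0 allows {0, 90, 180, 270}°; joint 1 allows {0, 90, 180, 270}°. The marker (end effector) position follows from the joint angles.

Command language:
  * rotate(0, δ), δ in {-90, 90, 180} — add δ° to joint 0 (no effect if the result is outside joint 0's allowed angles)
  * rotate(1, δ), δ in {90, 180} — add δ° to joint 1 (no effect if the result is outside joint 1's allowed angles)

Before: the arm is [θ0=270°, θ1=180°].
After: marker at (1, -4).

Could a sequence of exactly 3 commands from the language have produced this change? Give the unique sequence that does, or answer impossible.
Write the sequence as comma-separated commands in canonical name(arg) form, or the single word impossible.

rotate(1, 90), rotate(1, 90), rotate(1, 90)

start: [θ0=270°, θ1=180°]
step 1 (rotate(1, 90)): [θ0=270°, θ1=270°]
step 2 (rotate(1, 90)): [θ0=270°, θ1=0°]
step 3 (rotate(1, 90)): [θ0=270°, θ1=90°]
no other 3-command option fits: unique.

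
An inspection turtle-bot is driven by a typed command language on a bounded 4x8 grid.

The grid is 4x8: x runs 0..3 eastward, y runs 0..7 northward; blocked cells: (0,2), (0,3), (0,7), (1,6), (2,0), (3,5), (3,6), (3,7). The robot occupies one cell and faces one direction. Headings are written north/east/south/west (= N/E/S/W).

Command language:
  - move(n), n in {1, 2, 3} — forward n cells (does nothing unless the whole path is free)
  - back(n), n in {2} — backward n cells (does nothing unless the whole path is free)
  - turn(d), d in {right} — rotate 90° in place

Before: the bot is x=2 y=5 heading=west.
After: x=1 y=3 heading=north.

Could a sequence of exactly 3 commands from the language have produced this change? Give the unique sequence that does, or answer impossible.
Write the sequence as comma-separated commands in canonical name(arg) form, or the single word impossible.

move(1), turn(right), back(2)

key: cell and facing (now N) both changed — the 3 commands mix motion and turning
initial: x=2 y=5 heading=west
1. move(1) → x=1 y=5 heading=west
2. turn(right) → x=1 y=5 heading=north
3. back(2) → x=1 y=3 heading=north
no rival 3-sequence matches.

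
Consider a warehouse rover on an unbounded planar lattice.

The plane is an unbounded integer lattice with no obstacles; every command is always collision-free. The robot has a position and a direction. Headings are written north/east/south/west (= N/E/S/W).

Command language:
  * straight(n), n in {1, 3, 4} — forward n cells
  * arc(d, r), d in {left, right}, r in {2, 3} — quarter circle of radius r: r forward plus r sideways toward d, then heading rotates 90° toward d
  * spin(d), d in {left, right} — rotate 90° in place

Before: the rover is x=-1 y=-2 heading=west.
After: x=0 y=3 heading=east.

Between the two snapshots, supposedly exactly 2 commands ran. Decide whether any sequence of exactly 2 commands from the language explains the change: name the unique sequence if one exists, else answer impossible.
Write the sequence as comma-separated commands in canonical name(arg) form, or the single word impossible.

arc(right, 2), arc(right, 3)

key: running arc(right, 3) before arc(right, 2) would end elsewhere — order is forced
initial: x=-1 y=-2 heading=west
1. arc(right, 2) → x=-3 y=0 heading=north
2. arc(right, 3) → x=0 y=3 heading=east
uniquely the one of 81 2-step routes that fits.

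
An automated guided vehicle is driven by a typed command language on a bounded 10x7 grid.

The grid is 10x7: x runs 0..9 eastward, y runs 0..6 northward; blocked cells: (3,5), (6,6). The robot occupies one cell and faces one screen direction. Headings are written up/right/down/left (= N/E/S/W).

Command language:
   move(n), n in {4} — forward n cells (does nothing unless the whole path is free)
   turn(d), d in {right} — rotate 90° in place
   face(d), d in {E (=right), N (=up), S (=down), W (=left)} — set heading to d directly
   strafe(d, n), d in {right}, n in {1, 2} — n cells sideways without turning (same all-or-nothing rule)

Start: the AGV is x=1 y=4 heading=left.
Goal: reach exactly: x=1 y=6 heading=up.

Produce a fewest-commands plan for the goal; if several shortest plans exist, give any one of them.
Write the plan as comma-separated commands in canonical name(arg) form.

begin: x=1 y=4 heading=left
[1] after strafe(right, 2): x=1 y=6 heading=left
[2] after face(N): x=1 y=6 heading=up
shorter routes all fall short; 2 is best.

strafe(right, 2), face(N)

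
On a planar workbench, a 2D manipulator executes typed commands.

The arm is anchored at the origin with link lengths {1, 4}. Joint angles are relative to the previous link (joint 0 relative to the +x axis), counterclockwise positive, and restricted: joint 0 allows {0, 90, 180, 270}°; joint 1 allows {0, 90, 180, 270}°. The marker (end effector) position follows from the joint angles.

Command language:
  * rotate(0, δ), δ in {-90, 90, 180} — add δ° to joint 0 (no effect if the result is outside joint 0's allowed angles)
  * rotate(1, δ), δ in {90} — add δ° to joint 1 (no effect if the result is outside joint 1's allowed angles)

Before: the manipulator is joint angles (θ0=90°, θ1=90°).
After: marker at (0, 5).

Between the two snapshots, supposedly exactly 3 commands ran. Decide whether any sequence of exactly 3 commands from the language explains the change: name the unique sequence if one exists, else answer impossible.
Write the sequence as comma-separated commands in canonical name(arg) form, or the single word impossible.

from: joint angles (θ0=90°, θ1=90°)
[1] after rotate(1, 90): joint angles (θ0=90°, θ1=180°)
[2] after rotate(1, 90): joint angles (θ0=90°, θ1=270°)
[3] after rotate(1, 90): joint angles (θ0=90°, θ1=0°)
uniquely the one of 64 3-step routes that fits.

rotate(1, 90), rotate(1, 90), rotate(1, 90)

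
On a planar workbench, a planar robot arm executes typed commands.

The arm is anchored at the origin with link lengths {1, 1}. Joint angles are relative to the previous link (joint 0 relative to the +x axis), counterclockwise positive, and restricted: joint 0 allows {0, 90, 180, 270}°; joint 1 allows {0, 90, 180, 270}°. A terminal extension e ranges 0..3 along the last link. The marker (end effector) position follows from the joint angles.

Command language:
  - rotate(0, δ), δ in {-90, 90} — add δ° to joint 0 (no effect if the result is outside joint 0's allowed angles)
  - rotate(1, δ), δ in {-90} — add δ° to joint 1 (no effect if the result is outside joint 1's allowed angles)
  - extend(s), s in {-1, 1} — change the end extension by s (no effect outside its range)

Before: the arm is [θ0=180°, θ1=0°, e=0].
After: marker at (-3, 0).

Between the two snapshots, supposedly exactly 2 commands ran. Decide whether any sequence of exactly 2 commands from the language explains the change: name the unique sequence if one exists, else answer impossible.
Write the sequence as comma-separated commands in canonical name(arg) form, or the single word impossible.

extend(-1), extend(1)

key: order matters: swapping extend(-1) and extend(1) lands elsewhere
from: [θ0=180°, θ1=0°, e=0]
step 1 (extend(-1)): [θ0=180°, θ1=0°, e=0]
step 2 (extend(1)): [θ0=180°, θ1=0°, e=1]
no other 2-command option fits: unique.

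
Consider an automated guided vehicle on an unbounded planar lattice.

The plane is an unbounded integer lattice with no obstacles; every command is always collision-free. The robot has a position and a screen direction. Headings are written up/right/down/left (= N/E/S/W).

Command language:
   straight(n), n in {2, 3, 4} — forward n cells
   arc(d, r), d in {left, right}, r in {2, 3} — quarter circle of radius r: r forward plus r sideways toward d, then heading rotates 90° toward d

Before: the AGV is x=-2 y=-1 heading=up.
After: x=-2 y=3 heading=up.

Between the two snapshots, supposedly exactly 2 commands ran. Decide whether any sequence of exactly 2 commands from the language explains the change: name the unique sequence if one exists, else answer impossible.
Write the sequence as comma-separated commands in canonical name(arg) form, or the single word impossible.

straight(2), straight(2)

key: still facing N at the end — nothing in the sequence rotates
from: x=-2 y=-1 heading=up
[1] after straight(2): x=-2 y=1 heading=up
[2] after straight(2): x=-2 y=3 heading=up
no other 2-command option fits: unique.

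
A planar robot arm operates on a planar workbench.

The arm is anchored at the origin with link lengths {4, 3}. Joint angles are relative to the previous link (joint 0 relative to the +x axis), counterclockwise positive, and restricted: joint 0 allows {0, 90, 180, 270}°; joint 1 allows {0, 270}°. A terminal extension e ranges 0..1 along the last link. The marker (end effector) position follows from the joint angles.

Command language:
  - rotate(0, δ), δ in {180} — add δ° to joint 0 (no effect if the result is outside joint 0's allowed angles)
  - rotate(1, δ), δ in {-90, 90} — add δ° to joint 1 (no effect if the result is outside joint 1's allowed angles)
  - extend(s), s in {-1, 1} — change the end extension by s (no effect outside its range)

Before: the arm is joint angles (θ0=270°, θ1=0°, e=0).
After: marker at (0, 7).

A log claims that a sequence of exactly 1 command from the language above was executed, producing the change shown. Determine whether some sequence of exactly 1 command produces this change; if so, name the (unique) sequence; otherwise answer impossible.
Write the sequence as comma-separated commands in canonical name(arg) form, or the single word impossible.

rotate(0, 180)

begin: joint angles (θ0=270°, θ1=0°, e=0)
t=1 rotate(0, 180) ⇒ joint angles (θ0=90°, θ1=0°, e=0)
all 5 alternatives checked — unique.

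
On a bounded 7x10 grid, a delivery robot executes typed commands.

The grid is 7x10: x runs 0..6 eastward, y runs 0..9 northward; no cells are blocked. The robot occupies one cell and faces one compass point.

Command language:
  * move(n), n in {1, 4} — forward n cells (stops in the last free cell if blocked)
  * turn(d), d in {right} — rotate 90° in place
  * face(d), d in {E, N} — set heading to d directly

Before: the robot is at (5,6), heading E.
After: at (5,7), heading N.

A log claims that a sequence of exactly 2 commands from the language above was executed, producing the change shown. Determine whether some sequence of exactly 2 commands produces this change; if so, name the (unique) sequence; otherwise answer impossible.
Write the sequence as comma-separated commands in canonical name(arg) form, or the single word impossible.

face(N), move(1)

key: cell and facing (now N) both changed — the 2 commands mix motion and turning
start: at (5,6), heading E
step 1 (face(N)): at (5,6), heading N
step 2 (move(1)): at (5,7), heading N
uniquely the one of 25 2-step routes that fits.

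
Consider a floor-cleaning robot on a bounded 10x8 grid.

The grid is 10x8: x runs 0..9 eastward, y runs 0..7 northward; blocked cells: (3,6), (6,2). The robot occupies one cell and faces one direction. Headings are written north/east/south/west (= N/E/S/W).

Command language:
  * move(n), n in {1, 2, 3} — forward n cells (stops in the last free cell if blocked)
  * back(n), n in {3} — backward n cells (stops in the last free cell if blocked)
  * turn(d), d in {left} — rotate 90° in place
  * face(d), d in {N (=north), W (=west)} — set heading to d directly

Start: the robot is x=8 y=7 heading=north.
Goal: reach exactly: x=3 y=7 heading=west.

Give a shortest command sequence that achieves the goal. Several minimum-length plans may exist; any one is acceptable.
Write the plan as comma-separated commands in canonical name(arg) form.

t0: x=8 y=7 heading=north
[1] after face(W): x=8 y=7 heading=west
[2] after move(3): x=5 y=7 heading=west
[3] after move(2): x=3 y=7 heading=west
nothing shorter than 3 reaches the goal.

face(W), move(3), move(2)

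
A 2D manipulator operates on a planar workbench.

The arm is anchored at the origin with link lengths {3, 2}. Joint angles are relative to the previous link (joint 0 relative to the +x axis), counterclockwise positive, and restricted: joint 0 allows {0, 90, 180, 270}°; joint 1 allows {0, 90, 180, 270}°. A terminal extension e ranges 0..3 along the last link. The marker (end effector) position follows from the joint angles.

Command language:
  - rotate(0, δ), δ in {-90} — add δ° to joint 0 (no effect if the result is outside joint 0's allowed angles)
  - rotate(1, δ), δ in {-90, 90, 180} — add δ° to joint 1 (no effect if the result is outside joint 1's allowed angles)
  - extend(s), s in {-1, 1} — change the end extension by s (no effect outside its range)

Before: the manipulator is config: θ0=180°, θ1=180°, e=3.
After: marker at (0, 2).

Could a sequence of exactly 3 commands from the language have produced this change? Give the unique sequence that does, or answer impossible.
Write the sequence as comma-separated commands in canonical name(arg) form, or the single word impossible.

initial: config: θ0=180°, θ1=180°, e=3
[1] after rotate(0, -90): config: θ0=90°, θ1=180°, e=3
[2] after rotate(0, -90): config: θ0=0°, θ1=180°, e=3
[3] after rotate(0, -90): config: θ0=270°, θ1=180°, e=3
no other 3-command option fits: unique.

rotate(0, -90), rotate(0, -90), rotate(0, -90)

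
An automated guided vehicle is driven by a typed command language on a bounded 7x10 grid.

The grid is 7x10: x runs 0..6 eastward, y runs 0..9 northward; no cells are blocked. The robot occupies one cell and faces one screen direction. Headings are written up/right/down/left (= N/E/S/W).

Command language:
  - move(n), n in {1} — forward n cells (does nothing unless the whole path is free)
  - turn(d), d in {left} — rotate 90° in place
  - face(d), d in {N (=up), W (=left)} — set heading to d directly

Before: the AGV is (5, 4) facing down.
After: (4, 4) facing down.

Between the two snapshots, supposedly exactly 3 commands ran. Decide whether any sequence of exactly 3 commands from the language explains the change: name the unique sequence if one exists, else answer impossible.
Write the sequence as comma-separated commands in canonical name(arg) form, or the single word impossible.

face(W), move(1), turn(left)

key: still facing S at the end — net rotation zero over 3 steps
from: (5, 4) facing down
[1] after face(W): (5, 4) facing left
[2] after move(1): (4, 4) facing left
[3] after turn(left): (4, 4) facing down
all 64 alternatives checked — unique.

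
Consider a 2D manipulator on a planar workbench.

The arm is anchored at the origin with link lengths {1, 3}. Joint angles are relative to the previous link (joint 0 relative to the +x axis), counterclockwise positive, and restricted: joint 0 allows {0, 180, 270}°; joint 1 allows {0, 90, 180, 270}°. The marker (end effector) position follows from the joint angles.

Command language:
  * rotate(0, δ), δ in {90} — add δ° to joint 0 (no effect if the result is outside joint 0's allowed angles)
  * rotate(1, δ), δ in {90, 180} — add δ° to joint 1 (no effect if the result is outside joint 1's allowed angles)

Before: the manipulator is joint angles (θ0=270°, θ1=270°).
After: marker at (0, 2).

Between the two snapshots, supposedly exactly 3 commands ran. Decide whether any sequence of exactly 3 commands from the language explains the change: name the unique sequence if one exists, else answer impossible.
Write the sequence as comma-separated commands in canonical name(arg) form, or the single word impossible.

initial: joint angles (θ0=270°, θ1=270°)
step 1 (rotate(1, 90)): joint angles (θ0=270°, θ1=0°)
step 2 (rotate(1, 90)): joint angles (θ0=270°, θ1=90°)
step 3 (rotate(1, 90)): joint angles (θ0=270°, θ1=180°)
uniquely the one of 27 3-step routes that fits.

rotate(1, 90), rotate(1, 90), rotate(1, 90)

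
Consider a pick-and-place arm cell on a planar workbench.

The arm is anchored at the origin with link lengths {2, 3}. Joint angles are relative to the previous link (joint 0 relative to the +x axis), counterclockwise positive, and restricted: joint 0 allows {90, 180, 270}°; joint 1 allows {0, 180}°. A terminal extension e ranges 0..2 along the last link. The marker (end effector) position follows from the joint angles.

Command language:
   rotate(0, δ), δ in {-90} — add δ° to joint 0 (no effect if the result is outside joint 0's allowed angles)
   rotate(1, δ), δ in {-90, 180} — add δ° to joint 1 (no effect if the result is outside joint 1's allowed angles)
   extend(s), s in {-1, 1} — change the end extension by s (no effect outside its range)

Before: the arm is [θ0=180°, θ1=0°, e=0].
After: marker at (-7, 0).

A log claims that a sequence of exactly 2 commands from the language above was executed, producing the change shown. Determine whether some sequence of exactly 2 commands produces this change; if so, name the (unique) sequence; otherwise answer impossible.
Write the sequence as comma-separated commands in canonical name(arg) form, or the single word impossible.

extend(1), extend(1)

t0: [θ0=180°, θ1=0°, e=0]
step 1 (extend(1)): [θ0=180°, θ1=0°, e=1]
step 2 (extend(1)): [θ0=180°, θ1=0°, e=2]
no other 2-command option fits: unique.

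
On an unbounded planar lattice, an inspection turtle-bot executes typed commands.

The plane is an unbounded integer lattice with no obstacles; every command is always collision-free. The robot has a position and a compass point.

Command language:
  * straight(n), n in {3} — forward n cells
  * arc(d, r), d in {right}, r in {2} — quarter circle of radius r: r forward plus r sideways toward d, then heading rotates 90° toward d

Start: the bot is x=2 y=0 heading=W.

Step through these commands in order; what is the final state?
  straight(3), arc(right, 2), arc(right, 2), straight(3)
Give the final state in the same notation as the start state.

x=2 y=4 heading=E

start: x=2 y=0 heading=W
step 1 (straight(3)): x=-1 y=0 heading=W
step 2 (arc(right, 2)): x=-3 y=2 heading=N
step 3 (arc(right, 2)): x=-1 y=4 heading=E
step 4 (straight(3)): x=2 y=4 heading=E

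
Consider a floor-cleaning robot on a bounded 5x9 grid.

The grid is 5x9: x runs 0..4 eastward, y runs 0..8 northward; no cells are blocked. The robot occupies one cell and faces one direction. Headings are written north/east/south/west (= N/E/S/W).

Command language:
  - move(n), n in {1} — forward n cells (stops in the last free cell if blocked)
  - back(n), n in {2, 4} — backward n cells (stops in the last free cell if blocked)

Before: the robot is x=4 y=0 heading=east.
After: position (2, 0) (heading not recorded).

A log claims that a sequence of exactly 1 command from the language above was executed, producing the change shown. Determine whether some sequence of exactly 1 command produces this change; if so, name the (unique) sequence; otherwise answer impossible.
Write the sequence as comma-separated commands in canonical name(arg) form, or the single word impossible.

start: x=4 y=0 heading=east
[1] after back(2): x=2 y=0 heading=east
no other 1-command option fits: unique.

back(2)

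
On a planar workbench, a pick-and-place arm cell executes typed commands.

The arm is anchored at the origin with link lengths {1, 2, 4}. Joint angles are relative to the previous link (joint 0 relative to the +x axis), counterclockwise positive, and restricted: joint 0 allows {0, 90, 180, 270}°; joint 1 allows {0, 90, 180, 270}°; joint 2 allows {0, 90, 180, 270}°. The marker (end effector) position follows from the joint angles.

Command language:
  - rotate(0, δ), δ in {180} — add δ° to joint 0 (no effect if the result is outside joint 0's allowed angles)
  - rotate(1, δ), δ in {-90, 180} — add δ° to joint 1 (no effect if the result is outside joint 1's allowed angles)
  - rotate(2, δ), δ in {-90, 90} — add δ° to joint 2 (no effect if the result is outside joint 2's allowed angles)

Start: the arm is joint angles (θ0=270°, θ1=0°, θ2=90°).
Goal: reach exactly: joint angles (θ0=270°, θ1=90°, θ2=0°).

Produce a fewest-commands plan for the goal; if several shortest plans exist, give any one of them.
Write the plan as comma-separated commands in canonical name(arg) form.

begin: joint angles (θ0=270°, θ1=0°, θ2=90°)
1. rotate(2, -90) → joint angles (θ0=270°, θ1=0°, θ2=0°)
2. rotate(1, 180) → joint angles (θ0=270°, θ1=180°, θ2=0°)
3. rotate(1, -90) → joint angles (θ0=270°, θ1=90°, θ2=0°)
nothing shorter than 3 reaches the goal.

rotate(2, -90), rotate(1, 180), rotate(1, -90)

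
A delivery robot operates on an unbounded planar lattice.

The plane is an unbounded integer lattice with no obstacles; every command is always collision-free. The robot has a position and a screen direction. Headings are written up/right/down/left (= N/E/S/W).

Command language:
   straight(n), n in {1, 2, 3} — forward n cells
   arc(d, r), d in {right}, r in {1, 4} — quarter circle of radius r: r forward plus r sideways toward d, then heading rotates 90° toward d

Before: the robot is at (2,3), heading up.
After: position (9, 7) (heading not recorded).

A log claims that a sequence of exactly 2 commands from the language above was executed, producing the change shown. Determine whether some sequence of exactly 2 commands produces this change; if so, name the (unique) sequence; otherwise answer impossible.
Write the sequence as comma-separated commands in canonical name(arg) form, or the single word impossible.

arc(right, 4), straight(3)

key: order matters: swapping arc(right, 4) and straight(3) lands elsewhere
t0: at (2,3), heading up
t=1 arc(right, 4) ⇒ at (6,7), heading right
t=2 straight(3) ⇒ at (9,7), heading right
all 25 alternatives checked — unique.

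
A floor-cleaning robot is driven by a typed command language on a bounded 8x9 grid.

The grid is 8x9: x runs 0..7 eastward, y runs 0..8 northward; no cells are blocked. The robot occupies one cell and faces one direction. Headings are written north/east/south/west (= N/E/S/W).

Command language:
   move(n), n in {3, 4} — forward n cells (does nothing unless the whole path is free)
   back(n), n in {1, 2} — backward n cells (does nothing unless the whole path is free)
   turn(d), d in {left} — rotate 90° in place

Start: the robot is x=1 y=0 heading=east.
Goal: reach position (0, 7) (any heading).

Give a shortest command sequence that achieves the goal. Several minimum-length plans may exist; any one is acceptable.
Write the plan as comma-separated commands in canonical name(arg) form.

from: x=1 y=0 heading=east
1. back(1) → x=0 y=0 heading=east
2. turn(left) → x=0 y=0 heading=north
3. move(4) → x=0 y=4 heading=north
4. move(3) → x=0 y=7 heading=north
minimal: 4 command(s), checked below 4.

back(1), turn(left), move(4), move(3)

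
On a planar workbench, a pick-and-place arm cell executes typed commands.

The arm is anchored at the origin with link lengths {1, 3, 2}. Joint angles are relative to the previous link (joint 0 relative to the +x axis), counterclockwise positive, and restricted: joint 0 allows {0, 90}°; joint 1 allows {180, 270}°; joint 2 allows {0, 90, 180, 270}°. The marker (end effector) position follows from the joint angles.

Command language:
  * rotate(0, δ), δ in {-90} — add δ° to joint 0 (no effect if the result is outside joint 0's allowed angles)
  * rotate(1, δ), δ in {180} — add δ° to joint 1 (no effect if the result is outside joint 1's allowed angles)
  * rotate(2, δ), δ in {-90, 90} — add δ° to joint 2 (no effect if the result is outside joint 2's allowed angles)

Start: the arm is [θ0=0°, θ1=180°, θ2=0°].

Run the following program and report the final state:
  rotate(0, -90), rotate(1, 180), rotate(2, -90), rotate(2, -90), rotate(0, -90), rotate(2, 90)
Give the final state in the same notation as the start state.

start: [θ0=0°, θ1=180°, θ2=0°]
[1] after rotate(0, -90): [θ0=0°, θ1=180°, θ2=0°]
[2] after rotate(1, 180): [θ0=0°, θ1=180°, θ2=0°]
[3] after rotate(2, -90): [θ0=0°, θ1=180°, θ2=270°]
[4] after rotate(2, -90): [θ0=0°, θ1=180°, θ2=180°]
[5] after rotate(0, -90): [θ0=0°, θ1=180°, θ2=180°]
[6] after rotate(2, 90): [θ0=0°, θ1=180°, θ2=270°]

[θ0=0°, θ1=180°, θ2=270°]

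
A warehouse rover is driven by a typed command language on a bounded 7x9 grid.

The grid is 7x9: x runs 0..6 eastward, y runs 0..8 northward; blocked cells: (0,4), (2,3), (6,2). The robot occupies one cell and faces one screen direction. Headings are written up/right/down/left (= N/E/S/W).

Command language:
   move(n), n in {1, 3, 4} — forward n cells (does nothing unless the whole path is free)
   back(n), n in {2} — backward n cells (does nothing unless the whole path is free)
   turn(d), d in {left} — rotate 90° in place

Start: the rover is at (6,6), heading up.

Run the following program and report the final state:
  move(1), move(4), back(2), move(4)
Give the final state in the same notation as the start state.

at (6,5), heading up

from: at (6,6), heading up
[1] after move(1): at (6,7), heading up
[2] after move(4): at (6,7), heading up
[3] after back(2): at (6,5), heading up
[4] after move(4): at (6,5), heading up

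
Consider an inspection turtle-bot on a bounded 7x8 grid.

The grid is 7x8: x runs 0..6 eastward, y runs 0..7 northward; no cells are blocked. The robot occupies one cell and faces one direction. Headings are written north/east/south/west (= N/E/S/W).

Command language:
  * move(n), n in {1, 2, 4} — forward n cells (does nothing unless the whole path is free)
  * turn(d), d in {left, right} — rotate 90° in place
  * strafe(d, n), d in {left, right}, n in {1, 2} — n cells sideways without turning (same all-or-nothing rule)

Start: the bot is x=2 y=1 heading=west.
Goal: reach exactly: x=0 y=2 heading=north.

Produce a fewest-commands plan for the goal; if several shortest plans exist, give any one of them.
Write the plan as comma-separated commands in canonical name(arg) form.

turn(right), strafe(left, 2), move(1)

start: x=2 y=1 heading=west
[1] after turn(right): x=2 y=1 heading=north
[2] after strafe(left, 2): x=0 y=1 heading=north
[3] after move(1): x=0 y=2 heading=north
nothing shorter than 3 reaches the goal.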